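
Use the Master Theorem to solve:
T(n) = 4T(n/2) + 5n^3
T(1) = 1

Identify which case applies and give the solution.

a=4, b=2, f(n)=5n^3. log_2(4) = 2. Since c=3 > 2 and the regularity condition holds (4(n/2)^3 = (4/2^3)n^3 with 4/2^3 < 1), Case 3 applies: T(n) = Θ(f(n)) = O(n^3).

Answer: O(n^3) - Case 3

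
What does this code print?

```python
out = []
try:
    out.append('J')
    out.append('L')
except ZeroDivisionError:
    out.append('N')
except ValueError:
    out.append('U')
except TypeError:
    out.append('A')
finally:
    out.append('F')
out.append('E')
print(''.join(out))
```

Execution trace: 'J' (try body) → 'L' (try body, no exception) → 'F' (finally) → 'E' (after the try/except). Output: JLFE

Answer: JLFE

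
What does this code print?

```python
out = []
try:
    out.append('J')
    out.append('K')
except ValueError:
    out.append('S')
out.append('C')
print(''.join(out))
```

Execution trace: 'J' (try body) → 'K' (try body, no exception) → 'C' (after the try/except). Output: JKC

Answer: JKC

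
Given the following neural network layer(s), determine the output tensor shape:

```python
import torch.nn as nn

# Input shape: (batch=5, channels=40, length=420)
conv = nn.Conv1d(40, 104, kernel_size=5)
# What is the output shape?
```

Input: (5, 40, 420) -> Output: (5, 104, 416)

Answer: (5, 104, 416)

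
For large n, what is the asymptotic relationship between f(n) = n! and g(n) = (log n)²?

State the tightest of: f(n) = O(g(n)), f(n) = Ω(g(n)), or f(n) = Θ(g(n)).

n! vs (log n)²: f(n) = Ω(g(n)) but not O(g(n)) — n! grows strictly faster than (log n)².

Answer: f(n) = Ω(g(n)) but not O(g(n)) — n! grows strictly faster than (log n)².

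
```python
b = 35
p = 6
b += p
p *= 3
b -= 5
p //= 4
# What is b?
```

Trace:
`b = 35` → b = 35
`p = 6` → p = 6
`b += p` → b = 41
`p *= 3` → p = 18
`b -= 5` → b = 36
`p //= 4` → p = 4
So b = 36

Answer: 36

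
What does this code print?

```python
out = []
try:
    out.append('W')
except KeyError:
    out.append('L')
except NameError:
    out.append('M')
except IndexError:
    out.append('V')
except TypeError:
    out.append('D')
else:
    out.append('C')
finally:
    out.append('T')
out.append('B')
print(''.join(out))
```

Execution trace: 'W' (try body, no exception) → 'C' (else) → 'T' (finally) → 'B' (after the try/except). Output: WCTB

Answer: WCTB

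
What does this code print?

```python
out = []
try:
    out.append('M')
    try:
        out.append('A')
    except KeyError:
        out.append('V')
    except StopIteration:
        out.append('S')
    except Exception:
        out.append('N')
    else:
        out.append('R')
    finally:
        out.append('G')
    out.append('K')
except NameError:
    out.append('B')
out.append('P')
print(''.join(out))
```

Execution trace: 'M' (try body) → 'A' (inner try body, no exception) → 'R' (inner else) → 'G' (inner finally) → 'K' (try body, no exception) → 'P' (after the try/except). Output: MARGKP

Answer: MARGKP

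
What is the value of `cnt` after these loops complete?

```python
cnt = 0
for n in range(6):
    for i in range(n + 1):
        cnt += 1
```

Triangle: 1 + 2 + ... + 6
`cnt` takes the values: 0 → 1 → 2 → 3 → 4 → 5 → 6 → 7 → 8 → 9 → 10 → 11 → 12 → 13 → 14 → 15 → 16 → 17 → 18 → 19 → 20 → 21

Answer: 21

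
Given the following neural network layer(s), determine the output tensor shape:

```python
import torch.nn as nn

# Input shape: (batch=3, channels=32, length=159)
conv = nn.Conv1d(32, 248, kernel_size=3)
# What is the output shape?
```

Input: (3, 32, 159) -> Output: (3, 248, 157)

Answer: (3, 248, 157)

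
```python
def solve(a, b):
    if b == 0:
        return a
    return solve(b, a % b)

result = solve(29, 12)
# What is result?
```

solve(29, 12) -> solve(12, 5) -> solve(5, 2) -> solve(2, 1) -> solve(1, 0) -> 1

Answer: 1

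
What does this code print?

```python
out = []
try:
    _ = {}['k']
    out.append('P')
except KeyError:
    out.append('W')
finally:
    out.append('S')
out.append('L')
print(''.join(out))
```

Execution trace: 'W' (except KeyError) → 'S' (finally) → 'L' (after the try/except). Output: WSL

Answer: WSL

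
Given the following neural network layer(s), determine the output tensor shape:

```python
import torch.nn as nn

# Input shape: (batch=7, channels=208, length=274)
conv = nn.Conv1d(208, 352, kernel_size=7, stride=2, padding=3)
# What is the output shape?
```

Input: (7, 208, 274) -> Output: (7, 352, 137)

Answer: (7, 352, 137)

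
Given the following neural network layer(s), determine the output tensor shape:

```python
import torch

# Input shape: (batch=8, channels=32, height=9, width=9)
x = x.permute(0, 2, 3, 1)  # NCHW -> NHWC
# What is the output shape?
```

Input: (8, 32, 9, 9) -> Output: (8, 9, 9, 32)

Answer: (8, 9, 9, 32)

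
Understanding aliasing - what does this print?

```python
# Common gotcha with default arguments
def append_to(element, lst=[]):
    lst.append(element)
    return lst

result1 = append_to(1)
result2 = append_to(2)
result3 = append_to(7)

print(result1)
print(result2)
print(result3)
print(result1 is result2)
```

Key concept: mutable default argument gotcha.
Step by step:
`result1 = append_to(1)` → result1 = [1]
`result2 = append_to(2)` → result1 = [1, 2] (same object as result2); result2 = [1, 2] (same object as result1)
`result3 = append_to(7)` → result1 = [1, 2, 7] (same object as result2, result3); result2 = [1, 2, 7] (same object as result1, result3); result3 = [1, 2, 7] (same object as result1, result2)
`print(result1)` → prints [1, 2, 7]
`print(result2)` → prints [1, 2, 7]
`print(result3)` → prints [1, 2, 7]
`print(result1 is result2)` → prints True

Answer:
[1, 2, 7]
[1, 2, 7]
[1, 2, 7]
True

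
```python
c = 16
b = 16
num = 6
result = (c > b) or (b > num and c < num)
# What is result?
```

Trace:
`c = 16` → c = 16
`b = 16` → b = 16
`num = 6` → num = 6
`result = (c > b) or (b > num and c < num)` → result = False
So result = False

Answer: False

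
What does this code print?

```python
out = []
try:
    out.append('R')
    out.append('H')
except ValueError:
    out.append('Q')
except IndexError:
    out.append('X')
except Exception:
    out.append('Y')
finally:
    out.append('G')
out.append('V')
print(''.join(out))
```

Execution trace: 'R' (try body) → 'H' (try body, no exception) → 'G' (finally) → 'V' (after the try/except). Output: RHGV

Answer: RHGV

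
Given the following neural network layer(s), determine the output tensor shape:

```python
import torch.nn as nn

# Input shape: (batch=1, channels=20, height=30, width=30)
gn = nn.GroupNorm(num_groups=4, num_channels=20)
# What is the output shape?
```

Input: (1, 20, 30, 30) -> Output: (1, 20, 30, 30)

Answer: (1, 20, 30, 30)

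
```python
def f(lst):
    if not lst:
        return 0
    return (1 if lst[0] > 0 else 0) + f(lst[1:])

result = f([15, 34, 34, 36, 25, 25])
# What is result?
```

Count of positive elements in [15, 34, 34, 36, 25, 25] = 6

Answer: 6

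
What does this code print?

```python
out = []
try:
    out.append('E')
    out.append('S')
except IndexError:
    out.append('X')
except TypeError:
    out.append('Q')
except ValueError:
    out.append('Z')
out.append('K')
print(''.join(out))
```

Execution trace: 'E' (try body) → 'S' (try body, no exception) → 'K' (after the try/except). Output: ESK

Answer: ESK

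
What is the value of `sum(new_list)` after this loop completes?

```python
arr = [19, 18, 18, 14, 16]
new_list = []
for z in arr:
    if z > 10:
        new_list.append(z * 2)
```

Sum of doubled values > 10
`new_list` takes the values: [] → [38] → [38, 36] → [38, 36, 36] → [38, 36, 36, 28] → [38, 36, 36, 28, 32]
So `sum(new_list)` = 170

Answer: 170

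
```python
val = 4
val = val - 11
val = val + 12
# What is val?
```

Trace:
`val = 4` → val = 4
`val = val - 11` → val = -7
`val = val + 12` → val = 5
So val = 5

Answer: 5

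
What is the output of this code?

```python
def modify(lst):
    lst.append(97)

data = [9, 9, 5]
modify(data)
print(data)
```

Key concept: function modifies passed list.
Step by step:
`data = [9, 9, 5]` → data = [9, 9, 5]
`modify(data)` → data = [9, 9, 5, 97]
`print(data)` → prints [9, 9, 5, 97]

Answer: [9, 9, 5, 97]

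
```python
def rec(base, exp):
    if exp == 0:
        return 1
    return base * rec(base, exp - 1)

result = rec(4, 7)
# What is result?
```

rec(4, 7) = 4 * 4 * 4 * 4 * 4 * 4 * 4 = 16384

Answer: 16384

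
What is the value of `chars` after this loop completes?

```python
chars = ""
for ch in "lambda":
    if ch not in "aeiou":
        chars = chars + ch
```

Remove vowels from 'lambda'
`chars` takes the values: "" → "l" → "lm" → "lmb" → "lmbd"

Answer: "lmbd"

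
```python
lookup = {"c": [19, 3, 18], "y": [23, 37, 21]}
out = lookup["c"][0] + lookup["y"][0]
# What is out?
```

Trace:
`lookup = {"c": [19, 3, 18], "y": [23, 37, 21]}` → lookup = {'c': [19, 3, 18], 'y': [23, 37, 21]}
`out = lookup["c"][0] + lookup["y"][0]` → out = 42
So out = 42

Answer: 42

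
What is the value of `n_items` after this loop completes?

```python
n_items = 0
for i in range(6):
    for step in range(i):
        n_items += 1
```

Triangle number: 0+1+2+...+5
`n_items` takes the values: 0 → 1 → 2 → 3 → 4 → 5 → 6 → 7 → 8 → 9 → 10 → 11 → 12 → 13 → 14 → 15

Answer: 15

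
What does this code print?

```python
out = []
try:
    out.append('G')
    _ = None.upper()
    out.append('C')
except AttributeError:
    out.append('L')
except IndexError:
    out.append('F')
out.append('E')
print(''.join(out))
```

Execution trace: 'G' (try body) → 'L' (except AttributeError) → 'E' (after the try/except). Output: GLE

Answer: GLE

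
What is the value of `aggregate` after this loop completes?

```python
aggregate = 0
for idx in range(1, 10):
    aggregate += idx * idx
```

Sum of squares 1² to 9² = 285
`aggregate` takes the values: 0 → 1 → 5 → 14 → 30 → 55 → 91 → 140 → 204 → 285

Answer: 285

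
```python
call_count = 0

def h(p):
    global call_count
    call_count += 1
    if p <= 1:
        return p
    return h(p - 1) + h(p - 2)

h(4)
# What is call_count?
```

Calls(p) = 1 + Calls(p-1) + Calls(p-2); Calls(0)=Calls(1)=1. For p=4 this gives 9.

Answer: 9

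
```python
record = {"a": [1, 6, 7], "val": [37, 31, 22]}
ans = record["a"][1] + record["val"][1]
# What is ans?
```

Trace:
`record = {"a": [1, 6, 7], "val": [37, 31, 22]}` → record = {'a': [1, 6, 7], 'val': [37, 31, 22]}
`ans = record["a"][1] + record["val"][1]` → ans = 37
So ans = 37

Answer: 37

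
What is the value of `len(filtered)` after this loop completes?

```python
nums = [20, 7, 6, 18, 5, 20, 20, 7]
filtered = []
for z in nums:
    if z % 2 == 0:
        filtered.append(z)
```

Count even numbers in [20, 7, 6, 18, 5, 20, 20, 7]
`filtered` takes the values: [] → [20] → [20, 6] → [20, 6, 18] → [20, 6, 18, 20] → [20, 6, 18, 20, 20]
So `len(filtered)` = 5

Answer: 5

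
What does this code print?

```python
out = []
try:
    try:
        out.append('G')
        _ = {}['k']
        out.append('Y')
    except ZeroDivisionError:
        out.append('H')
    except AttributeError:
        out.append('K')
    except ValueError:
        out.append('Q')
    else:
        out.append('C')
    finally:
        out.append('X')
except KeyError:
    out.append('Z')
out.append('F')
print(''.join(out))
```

Execution trace: 'G' (try body) → 'X' (finally) → 'Z' (outer except KeyError) → 'F' (after the try/except). Output: GXZF

Answer: GXZF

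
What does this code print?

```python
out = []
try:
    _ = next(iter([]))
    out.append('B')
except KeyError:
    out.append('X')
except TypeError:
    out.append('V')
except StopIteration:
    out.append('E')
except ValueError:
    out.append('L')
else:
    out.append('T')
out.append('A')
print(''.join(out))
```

Execution trace: 'E' (except StopIteration) → 'A' (after the try/except). Output: EA

Answer: EA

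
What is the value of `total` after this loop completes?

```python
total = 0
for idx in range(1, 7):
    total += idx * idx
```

Sum of squares 1² to 6² = 91
`total` takes the values: 0 → 1 → 5 → 14 → 30 → 55 → 91

Answer: 91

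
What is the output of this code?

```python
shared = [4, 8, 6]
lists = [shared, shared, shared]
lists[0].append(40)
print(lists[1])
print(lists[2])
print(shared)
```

Key concept: list of same reference.
Step by step:
`shared = [4, 8, 6]` → shared = [4, 8, 6]
`lists = [shared, shared, shared]` → lists = [[4, 8, 6], [4, 8, 6], [4, 8, 6]]
`lists[0].append(40)` → shared = [4, 8, 6, 40]; lists = [[4, 8, 6, 40], [4, 8, 6, 40], [4, 8, 6, 40]]
`print(lists[1])` → prints [4, 8, 6, 40]
`print(lists[2])` → prints [4, 8, 6, 40]
`print(shared)` → prints [4, 8, 6, 40]

Answer:
[4, 8, 6, 40]
[4, 8, 6, 40]
[4, 8, 6, 40]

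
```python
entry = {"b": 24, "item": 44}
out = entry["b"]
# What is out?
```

Trace:
`entry = {"b": 24, "item": 44}` → entry = {'b': 24, 'item': 44}
`out = entry["b"]` → out = 24
So out = 24

Answer: 24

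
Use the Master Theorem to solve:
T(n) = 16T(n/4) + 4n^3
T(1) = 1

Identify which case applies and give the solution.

a=16, b=4, f(n)=4n^3. log_4(16) = 2. Since c=3 > 2 and the regularity condition holds (16(n/4)^3 = (16/4^3)n^3 with 16/4^3 < 1), Case 3 applies: T(n) = Θ(f(n)) = O(n^3).

Answer: O(n^3) - Case 3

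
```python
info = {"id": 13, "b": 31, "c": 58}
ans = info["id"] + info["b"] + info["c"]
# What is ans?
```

Trace:
`info = {"id": 13, "b": 31, "c": 58}` → info = {'id': 13, 'b': 31, 'c': 58}
`ans = info["id"] + info["b"] + info["c"]` → ans = 102
So ans = 102

Answer: 102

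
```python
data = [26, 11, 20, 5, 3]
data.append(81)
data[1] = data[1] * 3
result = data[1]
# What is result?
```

Trace:
`data = [26, 11, 20, 5, 3]` → data = [26, 11, 20, 5, 3]
`data.append(81)` → data = [26, 11, 20, 5, 3, 81]
`data[1] = data[1] * 3` → data = [26, 33, 20, 5, 3, 81]
`result = data[1]` → result = 33
So result = 33

Answer: 33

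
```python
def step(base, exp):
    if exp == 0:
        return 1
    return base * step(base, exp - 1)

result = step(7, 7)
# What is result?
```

step(7, 7) = 7 * 7 * 7 * 7 * 7 * 7 * 7 = 823543

Answer: 823543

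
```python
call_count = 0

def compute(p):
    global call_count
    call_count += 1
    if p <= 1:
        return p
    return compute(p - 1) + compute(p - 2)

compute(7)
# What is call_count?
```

Calls(p) = 1 + Calls(p-1) + Calls(p-2); Calls(0)=Calls(1)=1. For p=7 this gives 41.

Answer: 41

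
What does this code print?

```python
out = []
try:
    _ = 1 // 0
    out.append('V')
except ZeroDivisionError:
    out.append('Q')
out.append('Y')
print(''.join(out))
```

Execution trace: 'Q' (except ZeroDivisionError) → 'Y' (after the try/except). Output: QY

Answer: QY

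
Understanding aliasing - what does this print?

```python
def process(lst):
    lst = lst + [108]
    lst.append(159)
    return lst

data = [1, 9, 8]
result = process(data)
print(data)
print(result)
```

Key concept: rebinding parameter vs mutation.
Step by step:
`data = [1, 9, 8]` → data = [1, 9, 8]
`result = process(data)` → result = [1, 9, 8, 108, 159]
`print(data)` → prints [1, 9, 8]
`print(result)` → prints [1, 9, 8, 108, 159]

Answer:
[1, 9, 8]
[1, 9, 8, 108, 159]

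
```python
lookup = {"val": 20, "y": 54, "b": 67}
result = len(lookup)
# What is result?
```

Trace:
`lookup = {"val": 20, "y": 54, "b": 67}` → lookup = {'val': 20, 'y': 54, 'b': 67}
`result = len(lookup)` → result = 3
So result = 3

Answer: 3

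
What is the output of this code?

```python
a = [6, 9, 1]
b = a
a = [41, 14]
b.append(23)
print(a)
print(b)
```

Key concept: rebinding vs mutation: a is rebound to a new list, b still points at the original.
Step by step:
`a = [6, 9, 1]` → a = [6, 9, 1]
`b = a` → b = [6, 9, 1] (same object as a)
`a = [41, 14]` → a = [41, 14]
`b.append(23)` → b = [6, 9, 1, 23]
`print(a)` → prints [41, 14]
`print(b)` → prints [6, 9, 1, 23]

Answer:
[41, 14]
[6, 9, 1, 23]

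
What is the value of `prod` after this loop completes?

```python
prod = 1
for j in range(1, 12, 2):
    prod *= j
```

Product of 1, 3, 5, ... up to 11
`prod` takes the values: 1 → 3 → 15 → 105 → 945 → 10395

Answer: 10395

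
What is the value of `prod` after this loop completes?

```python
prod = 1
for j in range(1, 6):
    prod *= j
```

5! = 120
`prod` takes the values: 1 → 2 → 6 → 24 → 120

Answer: 120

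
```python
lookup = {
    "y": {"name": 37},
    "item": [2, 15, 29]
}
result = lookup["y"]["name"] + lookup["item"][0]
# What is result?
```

Trace:
`lookup = { ...` → lookup = {'y': {'name': 37}, 'item': [2, 15, 29]}
`result = lookup["y"]["name"] + lookup["item"][0]` → result = 39
So result = 39

Answer: 39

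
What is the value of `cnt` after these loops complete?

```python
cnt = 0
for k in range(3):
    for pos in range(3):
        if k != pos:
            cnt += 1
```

3² - 3 (exclude diagonal)
`cnt` takes the values: 0 → 1 → 2 → 3 → 4 → 5 → 6

Answer: 6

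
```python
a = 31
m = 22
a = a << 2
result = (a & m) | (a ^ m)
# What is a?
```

Trace:
`a = 31` → a = 31
`m = 22` → m = 22
`a = a << 2` → a = 124
`result = (a & m) | (a ^ m)` → result = 126
So a = 124

Answer: 124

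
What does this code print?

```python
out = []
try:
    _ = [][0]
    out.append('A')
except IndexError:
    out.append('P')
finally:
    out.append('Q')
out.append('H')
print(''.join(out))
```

Execution trace: 'P' (except IndexError) → 'Q' (finally) → 'H' (after the try/except). Output: PQH

Answer: PQH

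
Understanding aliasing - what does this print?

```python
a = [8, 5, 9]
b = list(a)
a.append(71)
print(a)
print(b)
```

Key concept: list() constructor creates copy.
Step by step:
`a = [8, 5, 9]` → a = [8, 5, 9]
`b = list(a)` → b = [8, 5, 9]
`a.append(71)` → a = [8, 5, 9, 71]
`print(a)` → prints [8, 5, 9, 71]
`print(b)` → prints [8, 5, 9]

Answer:
[8, 5, 9, 71]
[8, 5, 9]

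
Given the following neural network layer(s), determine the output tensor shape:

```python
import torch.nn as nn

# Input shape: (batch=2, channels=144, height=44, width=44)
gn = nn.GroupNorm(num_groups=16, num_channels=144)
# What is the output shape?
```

Input: (2, 144, 44, 44) -> Output: (2, 144, 44, 44)

Answer: (2, 144, 44, 44)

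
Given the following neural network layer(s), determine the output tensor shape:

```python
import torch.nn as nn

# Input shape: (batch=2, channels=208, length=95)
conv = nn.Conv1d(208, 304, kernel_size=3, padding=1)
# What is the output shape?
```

Input: (2, 208, 95) -> Output: (2, 304, 95)

Answer: (2, 304, 95)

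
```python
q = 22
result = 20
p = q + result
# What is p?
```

Trace:
`q = 22` → q = 22
`result = 20` → result = 20
`p = q + result` → p = 42
So p = 42

Answer: 42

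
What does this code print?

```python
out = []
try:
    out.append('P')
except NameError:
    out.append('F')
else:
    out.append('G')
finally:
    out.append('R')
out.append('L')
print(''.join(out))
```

Execution trace: 'P' (try body, no exception) → 'G' (else) → 'R' (finally) → 'L' (after the try/except). Output: PGRL

Answer: PGRL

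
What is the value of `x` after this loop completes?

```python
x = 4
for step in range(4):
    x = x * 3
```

Multiply by 3, 4 times: 4 * 3^4 = 324
`x` takes the values: 4 → 12 → 36 → 108 → 324

Answer: 324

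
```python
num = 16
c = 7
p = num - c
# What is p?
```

Trace:
`num = 16` → num = 16
`c = 7` → c = 7
`p = num - c` → p = 9
So p = 9

Answer: 9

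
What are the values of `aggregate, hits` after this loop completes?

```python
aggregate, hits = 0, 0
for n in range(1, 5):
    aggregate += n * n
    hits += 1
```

Sum of squares and count
`aggregate, hits` takes the values: (0, 0) → (1, 0) → (1, 1) → (5, 1) → (5, 2) → (14, 2) → (14, 3) → (30, 3) → (30, 4)

Answer: 30, 4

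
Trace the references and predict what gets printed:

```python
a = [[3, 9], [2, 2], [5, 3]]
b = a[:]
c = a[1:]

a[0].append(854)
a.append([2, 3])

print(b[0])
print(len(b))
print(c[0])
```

Key concept: slice with nested mutation.
Step by step:
`a = [[3, 9], [2, 2], [5, 3]]` → a = [[3, 9], [2, 2], [5, 3]]
`b = a[:]` → b = [[3, 9], [2, 2], [5, 3]]
`c = a[1:]` → c = [[2, 2], [5, 3]]
`a[0].append(854)` → a = [[3, 9, 854], [2, 2], [5, 3]]; b = [[3, 9, 854], [2, 2], [5, 3]]
`a.append([2, 3])` → a = [[3, 9, 854], [2, 2], [5, 3], [2, 3]]
`print(b[0])` → prints [3, 9, 854]
`print(len(b))` → prints 3
`print(c[0])` → prints [2, 2]

Answer:
[3, 9, 854]
3
[2, 2]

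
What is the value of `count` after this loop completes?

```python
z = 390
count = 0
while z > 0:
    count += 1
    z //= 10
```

Count digits by repeated division by 10
`count` takes the values: 0 → 1 → 2 → 3

Answer: 3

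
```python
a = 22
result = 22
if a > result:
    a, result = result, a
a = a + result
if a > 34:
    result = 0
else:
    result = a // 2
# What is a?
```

Trace:
`a = 22` → a = 22
`result = 22` → result = 22
`if a > result: ...` → a > result is False → no variable changes
`a = a + result` → a = 44
`if a > 34: ...` → a > 34 is True → result = 0
So a = 44

Answer: 44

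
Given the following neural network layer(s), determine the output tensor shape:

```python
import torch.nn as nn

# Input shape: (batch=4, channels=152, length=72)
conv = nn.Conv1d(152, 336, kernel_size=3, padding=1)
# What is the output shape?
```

Input: (4, 152, 72) -> Output: (4, 336, 72)

Answer: (4, 336, 72)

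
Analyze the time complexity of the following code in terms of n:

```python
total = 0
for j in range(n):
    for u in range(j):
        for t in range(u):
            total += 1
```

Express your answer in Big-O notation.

Each loop level contributes: n × n × n. Multiplying the contributions gives O(n^3).

Answer: O(n^3)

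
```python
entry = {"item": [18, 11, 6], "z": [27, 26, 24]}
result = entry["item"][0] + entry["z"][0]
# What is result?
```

Trace:
`entry = {"item": [18, 11, 6], "z": [27, 26, 24]}` → entry = {'item': [18, 11, 6], 'z': [27, 26, 24]}
`result = entry["item"][0] + entry["z"][0]` → result = 45
So result = 45

Answer: 45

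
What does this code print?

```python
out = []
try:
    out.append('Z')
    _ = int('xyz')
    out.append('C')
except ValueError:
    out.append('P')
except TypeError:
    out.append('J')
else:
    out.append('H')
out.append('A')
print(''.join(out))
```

Execution trace: 'Z' (try body) → 'P' (except ValueError) → 'A' (after the try/except). Output: ZPA

Answer: ZPA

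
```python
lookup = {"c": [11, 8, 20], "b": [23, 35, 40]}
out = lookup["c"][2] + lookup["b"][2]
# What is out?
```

Trace:
`lookup = {"c": [11, 8, 20], "b": [23, 35, 40]}` → lookup = {'c': [11, 8, 20], 'b': [23, 35, 40]}
`out = lookup["c"][2] + lookup["b"][2]` → out = 60
So out = 60

Answer: 60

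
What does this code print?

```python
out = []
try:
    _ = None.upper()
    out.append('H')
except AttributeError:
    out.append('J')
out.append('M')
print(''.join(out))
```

Execution trace: 'J' (except AttributeError) → 'M' (after the try/except). Output: JM

Answer: JM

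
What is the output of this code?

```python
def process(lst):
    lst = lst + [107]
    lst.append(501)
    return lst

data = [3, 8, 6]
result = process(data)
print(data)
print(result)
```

Key concept: rebinding parameter vs mutation.
Step by step:
`data = [3, 8, 6]` → data = [3, 8, 6]
`result = process(data)` → result = [3, 8, 6, 107, 501]
`print(data)` → prints [3, 8, 6]
`print(result)` → prints [3, 8, 6, 107, 501]

Answer:
[3, 8, 6]
[3, 8, 6, 107, 501]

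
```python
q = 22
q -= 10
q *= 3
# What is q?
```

Trace:
`q = 22` → q = 22
`q -= 10` → q = 12
`q *= 3` → q = 36
So q = 36

Answer: 36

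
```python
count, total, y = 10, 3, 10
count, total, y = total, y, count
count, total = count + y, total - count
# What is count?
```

Trace:
`count, total, y = 10, 3, 10` → count = 10; total = 3; y = 10
`count, total, y = total, y, count` → count = 3; total = 10; y = 10
`count, total = count + y, total - count` → count = 13; total = 7
So count = 13

Answer: 13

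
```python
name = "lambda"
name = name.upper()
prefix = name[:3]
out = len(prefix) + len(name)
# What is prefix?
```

Trace:
`name = "lambda"` → name = 'lambda'
`name = name.upper()` → name = 'LAMBDA'
`prefix = name[:3]` → prefix = 'LAM'
`out = len(prefix) + len(name)` → out = 9
So prefix = 'LAM'

Answer: 'LAM'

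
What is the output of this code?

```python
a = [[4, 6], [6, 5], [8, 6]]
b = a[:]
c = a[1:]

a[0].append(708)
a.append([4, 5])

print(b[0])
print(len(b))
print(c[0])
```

Key concept: slice with nested mutation.
Step by step:
`a = [[4, 6], [6, 5], [8, 6]]` → a = [[4, 6], [6, 5], [8, 6]]
`b = a[:]` → b = [[4, 6], [6, 5], [8, 6]]
`c = a[1:]` → c = [[6, 5], [8, 6]]
`a[0].append(708)` → a = [[4, 6, 708], [6, 5], [8, 6]]; b = [[4, 6, 708], [6, 5], [8, 6]]
`a.append([4, 5])` → a = [[4, 6, 708], [6, 5], [8, 6], [4, 5]]
`print(b[0])` → prints [4, 6, 708]
`print(len(b))` → prints 3
`print(c[0])` → prints [6, 5]

Answer:
[4, 6, 708]
3
[6, 5]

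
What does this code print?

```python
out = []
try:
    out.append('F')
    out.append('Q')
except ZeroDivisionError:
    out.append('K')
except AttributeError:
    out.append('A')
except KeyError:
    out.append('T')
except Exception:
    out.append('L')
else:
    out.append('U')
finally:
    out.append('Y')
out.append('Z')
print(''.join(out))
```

Execution trace: 'F' (try body) → 'Q' (try body, no exception) → 'U' (else) → 'Y' (finally) → 'Z' (after the try/except). Output: FQUYZ

Answer: FQUYZ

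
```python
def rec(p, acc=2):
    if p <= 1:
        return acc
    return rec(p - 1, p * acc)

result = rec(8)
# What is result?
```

Accumulator trace (n, acc): (8, 2) -> (7, 16) -> (6, 112) -> (5, 672) -> (4, 3360) -> (3, 13440) -> (2, 40320) -> (1, 80640) -> return 80640

Answer: 80640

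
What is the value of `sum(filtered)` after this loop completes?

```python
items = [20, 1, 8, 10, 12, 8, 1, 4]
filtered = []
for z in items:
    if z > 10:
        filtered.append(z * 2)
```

Sum of doubled values > 10
`filtered` takes the values: [] → [40] → [40, 24]
So `sum(filtered)` = 64

Answer: 64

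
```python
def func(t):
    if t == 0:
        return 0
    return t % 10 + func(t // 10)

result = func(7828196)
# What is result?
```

Sum of digits of 7828196: 6 + 9 + 1 + 8 + 2 + 8 + 7 = 41

Answer: 41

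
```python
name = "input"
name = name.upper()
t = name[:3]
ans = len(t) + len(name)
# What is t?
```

Trace:
`name = "input"` → name = 'input'
`name = name.upper()` → name = 'INPUT'
`t = name[:3]` → t = 'INP'
`ans = len(t) + len(name)` → ans = 8
So t = 'INP'

Answer: 'INP'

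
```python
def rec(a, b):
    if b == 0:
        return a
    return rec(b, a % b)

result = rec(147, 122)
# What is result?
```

rec(147, 122) -> rec(122, 25) -> rec(25, 22) -> rec(22, 3) -> rec(3, 1) -> rec(1, 0) -> 1

Answer: 1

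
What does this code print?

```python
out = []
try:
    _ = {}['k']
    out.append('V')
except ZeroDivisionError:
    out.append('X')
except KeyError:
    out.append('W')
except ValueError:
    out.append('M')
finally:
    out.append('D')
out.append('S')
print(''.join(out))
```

Execution trace: 'W' (except KeyError) → 'D' (finally) → 'S' (after the try/except). Output: WDS

Answer: WDS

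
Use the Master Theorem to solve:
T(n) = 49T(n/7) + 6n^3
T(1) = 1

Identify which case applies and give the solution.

a=49, b=7, f(n)=6n^3. log_7(49) = 2. Since c=3 > 2 and the regularity condition holds (49(n/7)^3 = (49/7^3)n^3 with 49/7^3 < 1), Case 3 applies: T(n) = Θ(f(n)) = O(n^3).

Answer: O(n^3) - Case 3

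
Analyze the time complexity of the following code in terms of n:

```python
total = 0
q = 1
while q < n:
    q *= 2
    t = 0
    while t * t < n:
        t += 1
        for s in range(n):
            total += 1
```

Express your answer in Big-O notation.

Each loop level contributes: log n × √n × n. Multiplying the contributions gives O(n√n log n).

Answer: O(n√n log n)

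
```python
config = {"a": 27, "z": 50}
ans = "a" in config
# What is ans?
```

Trace:
`config = {"a": 27, "z": 50}` → config = {'a': 27, 'z': 50}
`ans = "a" in config` → ans = True
So ans = True

Answer: True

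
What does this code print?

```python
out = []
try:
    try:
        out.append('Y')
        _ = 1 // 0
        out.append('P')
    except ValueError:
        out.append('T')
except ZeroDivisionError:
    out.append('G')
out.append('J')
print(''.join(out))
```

Execution trace: 'Y' (try body) → 'G' (outer except ZeroDivisionError) → 'J' (after the try/except). Output: YGJ

Answer: YGJ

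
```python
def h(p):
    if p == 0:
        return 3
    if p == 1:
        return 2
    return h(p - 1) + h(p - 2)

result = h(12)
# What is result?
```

Build up from base cases: h(0)=3, h(1)=2, h(2)=5, h(3)=7, h(4)=12, h(5)=19, h(6)=31, ..., h(12)=555

Answer: 555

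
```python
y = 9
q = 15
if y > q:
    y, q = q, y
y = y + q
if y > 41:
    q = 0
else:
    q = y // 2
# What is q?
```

Trace:
`y = 9` → y = 9
`q = 15` → q = 15
`if y > q: ...` → y > q is False → no variable changes
`y = y + q` → y = 24
`if y > 41: ...` → y > 41 is False, take else branch → q = 12
So q = 12

Answer: 12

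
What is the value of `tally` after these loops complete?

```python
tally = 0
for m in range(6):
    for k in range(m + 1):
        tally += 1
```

Triangle: 1 + 2 + ... + 6
`tally` takes the values: 0 → 1 → 2 → 3 → 4 → 5 → 6 → 7 → 8 → 9 → 10 → 11 → 12 → 13 → 14 → 15 → 16 → 17 → 18 → 19 → 20 → 21

Answer: 21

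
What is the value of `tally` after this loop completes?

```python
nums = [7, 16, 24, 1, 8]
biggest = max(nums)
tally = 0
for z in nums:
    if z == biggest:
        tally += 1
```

Count of max value 24 in [7, 16, 24, 1, 8]
`tally` takes the values: 0 → 1

Answer: 1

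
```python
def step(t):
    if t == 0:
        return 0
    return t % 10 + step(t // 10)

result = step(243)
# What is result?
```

Sum of digits of 243: 3 + 4 + 2 = 9

Answer: 9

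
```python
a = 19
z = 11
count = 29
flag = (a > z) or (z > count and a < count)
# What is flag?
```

Trace:
`a = 19` → a = 19
`z = 11` → z = 11
`count = 29` → count = 29
`flag = (a > z) or (z > count and a < count)` → flag = True
So flag = True

Answer: True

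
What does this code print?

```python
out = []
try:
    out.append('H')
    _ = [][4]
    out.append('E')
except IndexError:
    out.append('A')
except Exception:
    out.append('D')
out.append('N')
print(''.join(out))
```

Execution trace: 'H' (try body) → 'A' (except IndexError) → 'N' (after the try/except). Output: HAN

Answer: HAN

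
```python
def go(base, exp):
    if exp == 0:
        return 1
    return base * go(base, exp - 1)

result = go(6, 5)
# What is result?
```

go(6, 5) = 6 * 6 * 6 * 6 * 6 = 7776

Answer: 7776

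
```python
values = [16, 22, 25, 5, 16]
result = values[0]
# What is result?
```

Trace:
`values = [16, 22, 25, 5, 16]` → values = [16, 22, 25, 5, 16]
`result = values[0]` → result = 16
So result = 16

Answer: 16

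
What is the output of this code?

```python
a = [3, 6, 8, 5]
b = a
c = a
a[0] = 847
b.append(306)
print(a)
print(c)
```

Key concept: multiple aliases.
Step by step:
`a = [3, 6, 8, 5]` → a = [3, 6, 8, 5]
`b = a` → b = [3, 6, 8, 5] (same object as a)
`c = a` → c = [3, 6, 8, 5] (same object as a, b)
`a[0] = 847` → a = [847, 6, 8, 5] (same object as b, c); b = [847, 6, 8, 5] (same object as a, c); c = [847, 6, 8, 5] (same object as a, b)
`b.append(306)` → a = [847, 6, 8, 5, 306] (same object as b, c); b = [847, 6, 8, 5, 306] (same object as a, c); c = [847, 6, 8, 5, 306] (same object as a, b)
`print(a)` → prints [847, 6, 8, 5, 306]
`print(c)` → prints [847, 6, 8, 5, 306]

Answer:
[847, 6, 8, 5, 306]
[847, 6, 8, 5, 306]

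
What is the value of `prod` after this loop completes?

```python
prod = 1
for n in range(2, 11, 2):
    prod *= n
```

Product of even numbers 2 to 10
`prod` takes the values: 1 → 2 → 8 → 48 → 384 → 3840

Answer: 3840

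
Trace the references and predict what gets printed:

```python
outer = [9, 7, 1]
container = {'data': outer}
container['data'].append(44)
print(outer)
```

Key concept: dict holds reference to list.
Step by step:
`outer = [9, 7, 1]` → outer = [9, 7, 1]
`container = {'data': outer}` → container = {'data': [9, 7, 1]}
`container['data'].append(44)` → outer = [9, 7, 1, 44]; container = {'data': [9, 7, 1, 44]}
`print(outer)` → prints [9, 7, 1, 44]

Answer: [9, 7, 1, 44]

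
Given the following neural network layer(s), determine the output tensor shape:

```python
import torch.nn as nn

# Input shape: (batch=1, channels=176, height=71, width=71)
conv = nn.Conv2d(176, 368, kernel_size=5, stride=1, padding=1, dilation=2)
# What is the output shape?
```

Input: (1, 176, 71, 71) -> Output: (1, 368, 65, 65)

Answer: (1, 368, 65, 65)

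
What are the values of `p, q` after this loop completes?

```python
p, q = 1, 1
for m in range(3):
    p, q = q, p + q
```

Fibonacci: after 3 iterations
`p, q` takes the values: (1, 1) → (1, 2) → (2, 3) → (3, 5)

Answer: 3, 5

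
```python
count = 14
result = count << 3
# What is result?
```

Trace:
`count = 14` → count = 14
`result = count << 3` → result = 112
So result = 112

Answer: 112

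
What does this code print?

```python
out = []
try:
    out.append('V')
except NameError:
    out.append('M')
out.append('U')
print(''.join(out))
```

Execution trace: 'V' (try body, no exception) → 'U' (after the try/except). Output: VU

Answer: VU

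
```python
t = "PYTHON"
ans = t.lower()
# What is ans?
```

Trace:
`t = "PYTHON"` → t = 'PYTHON'
`ans = t.lower()` → ans = 'python'
So ans = 'python'

Answer: 'python'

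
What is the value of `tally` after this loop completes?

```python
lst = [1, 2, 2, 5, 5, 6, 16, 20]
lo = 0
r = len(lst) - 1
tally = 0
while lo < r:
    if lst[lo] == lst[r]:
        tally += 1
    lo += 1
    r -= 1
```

Count matching pairs from ends
`tally` takes the values: 0 → 1

Answer: 1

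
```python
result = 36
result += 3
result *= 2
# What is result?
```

Trace:
`result = 36` → result = 36
`result += 3` → result = 39
`result *= 2` → result = 78
So result = 78

Answer: 78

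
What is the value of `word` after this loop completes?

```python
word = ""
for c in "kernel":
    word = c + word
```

Reverse 'kernel'
`word` takes the values: "" → "k" → "ek" → "rek" → "nrek" → "enrek" → "lenrek"

Answer: "lenrek"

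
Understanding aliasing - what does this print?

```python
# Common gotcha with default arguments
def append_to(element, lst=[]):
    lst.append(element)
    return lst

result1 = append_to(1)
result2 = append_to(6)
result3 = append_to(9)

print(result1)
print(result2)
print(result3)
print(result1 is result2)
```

Key concept: mutable default argument gotcha.
Step by step:
`result1 = append_to(1)` → result1 = [1]
`result2 = append_to(6)` → result1 = [1, 6] (same object as result2); result2 = [1, 6] (same object as result1)
`result3 = append_to(9)` → result1 = [1, 6, 9] (same object as result2, result3); result2 = [1, 6, 9] (same object as result1, result3); result3 = [1, 6, 9] (same object as result1, result2)
`print(result1)` → prints [1, 6, 9]
`print(result2)` → prints [1, 6, 9]
`print(result3)` → prints [1, 6, 9]
`print(result1 is result2)` → prints True

Answer:
[1, 6, 9]
[1, 6, 9]
[1, 6, 9]
True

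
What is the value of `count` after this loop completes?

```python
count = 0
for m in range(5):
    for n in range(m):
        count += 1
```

Triangle number: 0+1+2+...+4
`count` takes the values: 0 → 1 → 2 → 3 → 4 → 5 → 6 → 7 → 8 → 9 → 10

Answer: 10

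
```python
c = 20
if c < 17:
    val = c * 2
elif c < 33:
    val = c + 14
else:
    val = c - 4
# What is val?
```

Trace:
`c = 20` → c = 20
`if c < 17: ...` → c < 17 is False, c < 33 is True → val = 34
So val = 34

Answer: 34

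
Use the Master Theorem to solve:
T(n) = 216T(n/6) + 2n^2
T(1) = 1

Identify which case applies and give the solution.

a=216, b=6, f(n)=2n^2. log_6(216) = 3. Since c=2 < 3, Case 1 applies: T(n) = Θ(n^log_b(a)) = O(n^3).

Answer: O(n^3) - Case 1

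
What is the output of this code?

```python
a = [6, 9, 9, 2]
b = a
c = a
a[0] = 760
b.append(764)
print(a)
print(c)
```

Key concept: multiple aliases.
Step by step:
`a = [6, 9, 9, 2]` → a = [6, 9, 9, 2]
`b = a` → b = [6, 9, 9, 2] (same object as a)
`c = a` → c = [6, 9, 9, 2] (same object as a, b)
`a[0] = 760` → a = [760, 9, 9, 2] (same object as b, c); b = [760, 9, 9, 2] (same object as a, c); c = [760, 9, 9, 2] (same object as a, b)
`b.append(764)` → a = [760, 9, 9, 2, 764] (same object as b, c); b = [760, 9, 9, 2, 764] (same object as a, c); c = [760, 9, 9, 2, 764] (same object as a, b)
`print(a)` → prints [760, 9, 9, 2, 764]
`print(c)` → prints [760, 9, 9, 2, 764]

Answer:
[760, 9, 9, 2, 764]
[760, 9, 9, 2, 764]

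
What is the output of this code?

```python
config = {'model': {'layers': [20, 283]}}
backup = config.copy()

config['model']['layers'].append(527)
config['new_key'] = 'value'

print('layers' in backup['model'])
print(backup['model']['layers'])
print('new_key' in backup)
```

Key concept: shallow copy gotcha with nested dict.
Step by step:
`config = {'model': {'layers': [20, 283]}}` → config = {'model': {'layers': [20, 283]}}
`backup = config.copy()` → backup = {'model': {'layers': [20, 283]}}
`config['model']['layers'].append(527)` → config = {'model': {'layers': [20, 283, 527]}}; backup = {'model': {'layers': [20, 283, 527]}}
`config['new_key'] = 'value'` → config = {'model': {'layers': [20, 283, 527]}, 'new_key': 'value'}
`print('layers' in backup['model'])` → prints True
`print(backup['model']['layers'])` → prints [20, 283, 527]
`print('new_key' in backup)` → prints False

Answer:
True
[20, 283, 527]
False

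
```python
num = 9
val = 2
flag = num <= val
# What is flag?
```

Trace:
`num = 9` → num = 9
`val = 2` → val = 2
`flag = num <= val` → flag = False
So flag = False

Answer: False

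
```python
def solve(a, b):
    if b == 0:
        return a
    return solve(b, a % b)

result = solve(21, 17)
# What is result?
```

solve(21, 17) -> solve(17, 4) -> solve(4, 1) -> solve(1, 0) -> 1

Answer: 1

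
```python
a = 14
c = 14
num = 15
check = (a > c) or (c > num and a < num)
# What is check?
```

Trace:
`a = 14` → a = 14
`c = 14` → c = 14
`num = 15` → num = 15
`check = (a > c) or (c > num and a < num)` → check = False
So check = False

Answer: False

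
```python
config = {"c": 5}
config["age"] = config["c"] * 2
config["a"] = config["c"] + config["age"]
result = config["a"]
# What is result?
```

Trace:
`config = {"c": 5}` → config = {'c': 5}
`config["age"] = config["c"] * 2` → config = {'c': 5, 'age': 10}
`config["a"] = config["c"] + config["age"]` → config = {'c': 5, 'age': 10, 'a': 15}
`result = config["a"]` → result = 15
So result = 15

Answer: 15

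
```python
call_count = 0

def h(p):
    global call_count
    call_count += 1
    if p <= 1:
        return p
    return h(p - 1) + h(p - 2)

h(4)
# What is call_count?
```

Calls(p) = 1 + Calls(p-1) + Calls(p-2); Calls(0)=Calls(1)=1. For p=4 this gives 9.

Answer: 9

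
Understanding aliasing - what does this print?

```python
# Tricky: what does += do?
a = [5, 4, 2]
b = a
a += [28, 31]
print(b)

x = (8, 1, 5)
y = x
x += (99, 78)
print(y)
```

Key concept: += behavior differs for mutable vs immutable.
Step by step:
`a = [5, 4, 2]` → a = [5, 4, 2]
`b = a` → b = [5, 4, 2] (same object as a)
`a += [28, 31]` → a = [5, 4, 2, 28, 31] (same object as b); b = [5, 4, 2, 28, 31] (same object as a)
`print(b)` → prints [5, 4, 2, 28, 31]
`x = (8, 1, 5)` → x = (8, 1, 5)
`y = x` → y = (8, 1, 5)
`x += (99, 78)` → x = (8, 1, 5, 99, 78)
`print(y)` → prints (8, 1, 5)

Answer:
[5, 4, 2, 28, 31]
(8, 1, 5)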